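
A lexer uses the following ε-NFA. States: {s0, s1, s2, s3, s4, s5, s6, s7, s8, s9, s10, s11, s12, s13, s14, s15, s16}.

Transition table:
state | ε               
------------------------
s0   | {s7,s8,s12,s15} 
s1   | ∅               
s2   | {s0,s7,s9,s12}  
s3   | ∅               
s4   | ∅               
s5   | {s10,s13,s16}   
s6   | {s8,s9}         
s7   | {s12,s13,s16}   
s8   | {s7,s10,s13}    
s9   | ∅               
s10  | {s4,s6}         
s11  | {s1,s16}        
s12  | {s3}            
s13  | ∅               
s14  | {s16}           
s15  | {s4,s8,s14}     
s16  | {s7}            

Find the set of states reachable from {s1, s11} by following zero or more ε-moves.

{s1, s3, s7, s11, s12, s13, s16}

Start with {s1, s11}.
From s11 via ε: add s16.
From s16 via ε: add s7.
From s7 via ε: add s12, s13.
From s12 via ε: add s3.
No new states can be added; the closed set is {s1, s3, s7, s11, s12, s13, s16}.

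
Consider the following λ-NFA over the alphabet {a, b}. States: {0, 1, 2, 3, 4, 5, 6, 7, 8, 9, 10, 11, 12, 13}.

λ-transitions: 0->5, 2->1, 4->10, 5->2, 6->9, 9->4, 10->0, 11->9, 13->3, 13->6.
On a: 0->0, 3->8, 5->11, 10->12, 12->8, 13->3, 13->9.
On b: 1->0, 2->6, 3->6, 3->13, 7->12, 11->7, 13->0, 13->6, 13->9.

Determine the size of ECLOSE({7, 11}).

Start with {7, 11}.
From 11 via λ: add 9.
From 9 via λ: add 4.
From 4 via λ: add 10.
From 10 via λ: add 0.
From 0 via λ: add 5.
From 5 via λ: add 2.
From 2 via λ: add 1.
λ-closure = {0, 1, 2, 4, 5, 7, 9, 10, 11}, which has 9 states.

9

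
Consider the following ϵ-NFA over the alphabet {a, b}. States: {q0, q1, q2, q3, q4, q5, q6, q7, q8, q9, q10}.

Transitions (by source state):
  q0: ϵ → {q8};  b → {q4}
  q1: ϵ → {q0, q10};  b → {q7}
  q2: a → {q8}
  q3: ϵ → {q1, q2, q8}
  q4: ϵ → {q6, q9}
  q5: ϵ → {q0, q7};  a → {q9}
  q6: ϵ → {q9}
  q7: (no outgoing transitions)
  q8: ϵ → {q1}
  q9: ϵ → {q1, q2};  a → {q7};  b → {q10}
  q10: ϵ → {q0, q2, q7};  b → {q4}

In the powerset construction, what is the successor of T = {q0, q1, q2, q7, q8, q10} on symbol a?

q2 on a → {q8}.
No a-transition from q0, q1, q7, q8, q10.
Union after reading a: {q8}.
Now take the ϵ-closure:
From q8 via ϵ: add q1.
From q1 via ϵ: add q0, q10.
From q10 via ϵ: add q2, q7.
No new states can be added; the closed set is {q0, q1, q2, q7, q8, q10}.

{q0, q1, q2, q7, q8, q10}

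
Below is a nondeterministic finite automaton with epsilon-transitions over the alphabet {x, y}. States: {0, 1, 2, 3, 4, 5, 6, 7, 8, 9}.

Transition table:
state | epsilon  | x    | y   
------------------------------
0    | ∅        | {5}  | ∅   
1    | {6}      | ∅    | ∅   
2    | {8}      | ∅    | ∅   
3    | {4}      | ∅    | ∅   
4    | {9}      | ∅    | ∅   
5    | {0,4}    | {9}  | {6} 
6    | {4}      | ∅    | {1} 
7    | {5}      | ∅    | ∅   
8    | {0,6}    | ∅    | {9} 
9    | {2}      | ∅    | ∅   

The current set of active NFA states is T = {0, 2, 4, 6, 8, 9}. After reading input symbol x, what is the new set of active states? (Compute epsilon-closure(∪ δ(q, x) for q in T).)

0 on x → {5}.
No x-transition from 2, 4, 6, 8, 9.
Union after reading x: {5}.
Now take the epsilon-closure:
From 5 via epsilon: add 0, 4.
From 4 via epsilon: add 9.
From 9 via epsilon: add 2.
From 2 via epsilon: add 8.
From 8 via epsilon: add 6.
No new states can be added; the closed set is {0, 2, 4, 5, 6, 8, 9}.

{0, 2, 4, 5, 6, 8, 9}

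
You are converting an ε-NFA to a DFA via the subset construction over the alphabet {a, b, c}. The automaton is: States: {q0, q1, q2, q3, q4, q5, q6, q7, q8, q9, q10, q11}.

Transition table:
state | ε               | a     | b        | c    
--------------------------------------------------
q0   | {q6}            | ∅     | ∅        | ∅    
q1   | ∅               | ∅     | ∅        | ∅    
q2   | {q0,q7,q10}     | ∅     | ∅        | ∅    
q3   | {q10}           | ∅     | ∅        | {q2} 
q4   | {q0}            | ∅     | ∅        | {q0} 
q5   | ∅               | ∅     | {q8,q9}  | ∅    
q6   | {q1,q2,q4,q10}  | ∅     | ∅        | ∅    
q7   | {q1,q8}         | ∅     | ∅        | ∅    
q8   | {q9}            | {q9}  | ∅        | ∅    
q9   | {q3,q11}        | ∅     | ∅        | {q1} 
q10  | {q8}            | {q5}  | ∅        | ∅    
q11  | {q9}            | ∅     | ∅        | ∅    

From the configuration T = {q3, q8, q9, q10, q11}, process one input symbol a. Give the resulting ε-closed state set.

{q3, q5, q8, q9, q10, q11}

q8 on a → {q9}.
q10 on a → {q5}.
No a-transition from q3, q9, q11.
Union after reading a: {q5, q9}.
Now take the ε-closure:
From q9 via ε: add q3, q11.
From q3 via ε: add q10.
From q10 via ε: add q8.
No new states can be added; the closed set is {q3, q5, q8, q9, q10, q11}.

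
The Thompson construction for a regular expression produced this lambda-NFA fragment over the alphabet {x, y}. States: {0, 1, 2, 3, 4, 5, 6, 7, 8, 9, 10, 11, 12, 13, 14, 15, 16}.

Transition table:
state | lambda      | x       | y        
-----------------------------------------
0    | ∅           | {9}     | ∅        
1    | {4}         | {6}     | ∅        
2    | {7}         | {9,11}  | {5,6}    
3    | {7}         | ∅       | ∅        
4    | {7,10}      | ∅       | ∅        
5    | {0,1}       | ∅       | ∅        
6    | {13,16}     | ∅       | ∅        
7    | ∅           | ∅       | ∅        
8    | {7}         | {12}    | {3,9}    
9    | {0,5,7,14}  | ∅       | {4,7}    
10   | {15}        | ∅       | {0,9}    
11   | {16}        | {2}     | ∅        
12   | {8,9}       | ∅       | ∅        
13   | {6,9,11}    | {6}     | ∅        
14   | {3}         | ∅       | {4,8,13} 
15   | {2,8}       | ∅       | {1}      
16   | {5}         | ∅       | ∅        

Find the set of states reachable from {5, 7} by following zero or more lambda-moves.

{0, 1, 2, 4, 5, 7, 8, 10, 15}

Start with {5, 7}.
From 5 via lambda: add 0, 1.
From 1 via lambda: add 4.
From 4 via lambda: add 10.
From 10 via lambda: add 15.
From 15 via lambda: add 2, 8.
No new states can be added; the closed set is {0, 1, 2, 4, 5, 7, 8, 10, 15}.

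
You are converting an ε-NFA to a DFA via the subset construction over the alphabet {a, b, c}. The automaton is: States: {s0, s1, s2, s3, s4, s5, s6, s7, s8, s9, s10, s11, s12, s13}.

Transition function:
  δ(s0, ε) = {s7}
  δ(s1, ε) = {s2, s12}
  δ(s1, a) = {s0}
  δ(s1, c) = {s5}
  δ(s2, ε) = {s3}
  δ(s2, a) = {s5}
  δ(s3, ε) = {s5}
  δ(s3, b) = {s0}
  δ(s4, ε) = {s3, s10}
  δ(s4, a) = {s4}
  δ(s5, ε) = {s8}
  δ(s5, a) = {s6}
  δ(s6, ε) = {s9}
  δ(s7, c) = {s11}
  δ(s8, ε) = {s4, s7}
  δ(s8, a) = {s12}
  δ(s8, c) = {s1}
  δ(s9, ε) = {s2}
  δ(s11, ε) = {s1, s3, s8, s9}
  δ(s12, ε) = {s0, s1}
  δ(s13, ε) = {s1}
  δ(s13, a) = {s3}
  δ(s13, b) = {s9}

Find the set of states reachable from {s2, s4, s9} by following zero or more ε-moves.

Start with {s2, s4, s9}.
From s2 via ε: add s3.
From s4 via ε: add s10.
From s3 via ε: add s5.
From s5 via ε: add s8.
From s8 via ε: add s7.
No new states can be added; the closed set is {s2, s3, s4, s5, s7, s8, s9, s10}.

{s2, s3, s4, s5, s7, s8, s9, s10}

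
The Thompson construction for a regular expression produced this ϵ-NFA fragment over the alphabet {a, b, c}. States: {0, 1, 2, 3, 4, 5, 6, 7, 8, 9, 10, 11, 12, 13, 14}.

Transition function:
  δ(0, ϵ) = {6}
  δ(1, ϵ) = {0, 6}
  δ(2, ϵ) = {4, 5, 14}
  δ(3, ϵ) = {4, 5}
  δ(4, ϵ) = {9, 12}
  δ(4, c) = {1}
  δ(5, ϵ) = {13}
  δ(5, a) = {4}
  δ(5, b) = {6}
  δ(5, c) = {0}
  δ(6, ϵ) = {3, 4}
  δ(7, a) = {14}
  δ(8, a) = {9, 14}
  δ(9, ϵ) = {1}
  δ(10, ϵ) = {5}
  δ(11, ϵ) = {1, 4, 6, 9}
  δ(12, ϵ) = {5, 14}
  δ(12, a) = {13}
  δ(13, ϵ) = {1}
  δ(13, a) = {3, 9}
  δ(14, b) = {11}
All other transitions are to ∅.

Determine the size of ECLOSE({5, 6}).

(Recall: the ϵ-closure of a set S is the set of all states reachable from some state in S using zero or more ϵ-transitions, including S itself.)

Start with {5, 6}.
From 5 via ϵ: add 13.
From 6 via ϵ: add 3, 4.
From 4 via ϵ: add 9, 12.
From 13 via ϵ: add 1.
From 1 via ϵ: add 0.
From 12 via ϵ: add 14.
ϵ-closure = {0, 1, 3, 4, 5, 6, 9, 12, 13, 14}, which has 10 states.

10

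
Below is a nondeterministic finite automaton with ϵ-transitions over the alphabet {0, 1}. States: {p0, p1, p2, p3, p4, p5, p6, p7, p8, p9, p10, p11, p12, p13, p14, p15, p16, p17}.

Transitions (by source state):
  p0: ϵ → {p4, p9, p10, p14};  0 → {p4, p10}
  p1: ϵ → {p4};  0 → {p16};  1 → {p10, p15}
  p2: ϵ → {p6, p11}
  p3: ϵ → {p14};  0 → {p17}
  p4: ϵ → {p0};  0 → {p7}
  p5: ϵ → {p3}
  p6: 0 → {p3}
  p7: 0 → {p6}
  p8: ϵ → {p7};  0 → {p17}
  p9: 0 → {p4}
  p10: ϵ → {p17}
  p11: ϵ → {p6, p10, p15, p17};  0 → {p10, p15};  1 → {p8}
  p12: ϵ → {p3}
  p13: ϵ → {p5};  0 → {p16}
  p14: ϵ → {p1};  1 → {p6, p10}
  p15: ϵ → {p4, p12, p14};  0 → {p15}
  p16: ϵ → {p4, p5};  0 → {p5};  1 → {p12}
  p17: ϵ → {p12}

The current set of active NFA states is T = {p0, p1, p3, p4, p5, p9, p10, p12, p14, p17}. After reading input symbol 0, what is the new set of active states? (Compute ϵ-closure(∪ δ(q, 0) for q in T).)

{p0, p1, p3, p4, p5, p7, p9, p10, p12, p14, p16, p17}

p0 on 0 → {p4, p10}.
p1 on 0 → {p16}.
p3 on 0 → {p17}.
p4 on 0 → {p7}.
p9 on 0 → {p4}.
No 0-transition from p5, p10, p12, p14, p17.
Union after reading 0: {p4, p7, p10, p16, p17}.
Now take the ϵ-closure:
From p4 via ϵ: add p0.
From p16 via ϵ: add p5.
From p17 via ϵ: add p12.
From p0 via ϵ: add p9, p14.
From p5 via ϵ: add p3.
From p14 via ϵ: add p1.
No new states can be added; the closed set is {p0, p1, p3, p4, p5, p7, p9, p10, p12, p14, p16, p17}.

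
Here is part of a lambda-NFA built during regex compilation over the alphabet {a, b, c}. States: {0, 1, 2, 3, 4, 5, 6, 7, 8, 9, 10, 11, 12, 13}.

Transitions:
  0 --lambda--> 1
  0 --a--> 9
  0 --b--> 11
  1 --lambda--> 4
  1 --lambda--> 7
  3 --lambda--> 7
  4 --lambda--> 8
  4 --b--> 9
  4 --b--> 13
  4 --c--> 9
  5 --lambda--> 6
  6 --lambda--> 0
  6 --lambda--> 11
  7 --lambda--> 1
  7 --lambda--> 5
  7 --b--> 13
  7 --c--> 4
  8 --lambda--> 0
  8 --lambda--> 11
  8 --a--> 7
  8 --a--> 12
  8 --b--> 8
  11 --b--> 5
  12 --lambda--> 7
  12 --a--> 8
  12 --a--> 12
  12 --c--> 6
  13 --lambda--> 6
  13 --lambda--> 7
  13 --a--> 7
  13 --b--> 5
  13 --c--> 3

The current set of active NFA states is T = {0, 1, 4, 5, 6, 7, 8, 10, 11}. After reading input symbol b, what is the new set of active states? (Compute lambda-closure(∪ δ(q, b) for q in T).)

{0, 1, 4, 5, 6, 7, 8, 9, 11, 13}

0 on b → {11}.
4 on b → {9, 13}.
7 on b → {13}.
8 on b → {8}.
11 on b → {5}.
No b-transition from 1, 5, 6, 10.
Union after reading b: {5, 8, 9, 11, 13}.
Now take the lambda-closure:
From 5 via lambda: add 6.
From 8 via lambda: add 0.
From 13 via lambda: add 7.
From 0 via lambda: add 1.
From 1 via lambda: add 4.
No new states can be added; the closed set is {0, 1, 4, 5, 6, 7, 8, 9, 11, 13}.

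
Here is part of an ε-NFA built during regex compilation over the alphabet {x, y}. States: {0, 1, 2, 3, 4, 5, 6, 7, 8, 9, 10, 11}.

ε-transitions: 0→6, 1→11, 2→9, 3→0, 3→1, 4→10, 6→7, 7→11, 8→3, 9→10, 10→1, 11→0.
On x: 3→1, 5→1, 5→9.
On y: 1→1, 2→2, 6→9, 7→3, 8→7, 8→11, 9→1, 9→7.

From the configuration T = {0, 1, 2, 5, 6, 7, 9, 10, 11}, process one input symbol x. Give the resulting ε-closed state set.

5 on x → {1, 9}.
No x-transition from 0, 1, 2, 6, 7, 9, 10, 11.
Union after reading x: {1, 9}.
Now take the ε-closure:
From 1 via ε: add 11.
From 9 via ε: add 10.
From 11 via ε: add 0.
From 0 via ε: add 6.
From 6 via ε: add 7.
No new states can be added; the closed set is {0, 1, 6, 7, 9, 10, 11}.

{0, 1, 6, 7, 9, 10, 11}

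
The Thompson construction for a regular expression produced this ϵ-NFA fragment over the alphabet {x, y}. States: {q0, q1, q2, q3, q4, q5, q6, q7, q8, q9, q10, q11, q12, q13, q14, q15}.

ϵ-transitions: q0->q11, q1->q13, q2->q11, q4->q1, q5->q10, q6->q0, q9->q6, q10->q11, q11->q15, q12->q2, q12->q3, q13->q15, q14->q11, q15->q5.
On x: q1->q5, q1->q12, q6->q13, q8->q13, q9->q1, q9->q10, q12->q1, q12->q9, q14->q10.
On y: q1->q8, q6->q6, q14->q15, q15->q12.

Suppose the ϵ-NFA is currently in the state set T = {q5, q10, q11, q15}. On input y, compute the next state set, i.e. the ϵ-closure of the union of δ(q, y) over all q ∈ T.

{q2, q3, q5, q10, q11, q12, q15}

q15 on y → {q12}.
No y-transition from q5, q10, q11.
Union after reading y: {q12}.
Now take the ϵ-closure:
From q12 via ϵ: add q2, q3.
From q2 via ϵ: add q11.
From q11 via ϵ: add q15.
From q15 via ϵ: add q5.
From q5 via ϵ: add q10.
No new states can be added; the closed set is {q2, q3, q5, q10, q11, q12, q15}.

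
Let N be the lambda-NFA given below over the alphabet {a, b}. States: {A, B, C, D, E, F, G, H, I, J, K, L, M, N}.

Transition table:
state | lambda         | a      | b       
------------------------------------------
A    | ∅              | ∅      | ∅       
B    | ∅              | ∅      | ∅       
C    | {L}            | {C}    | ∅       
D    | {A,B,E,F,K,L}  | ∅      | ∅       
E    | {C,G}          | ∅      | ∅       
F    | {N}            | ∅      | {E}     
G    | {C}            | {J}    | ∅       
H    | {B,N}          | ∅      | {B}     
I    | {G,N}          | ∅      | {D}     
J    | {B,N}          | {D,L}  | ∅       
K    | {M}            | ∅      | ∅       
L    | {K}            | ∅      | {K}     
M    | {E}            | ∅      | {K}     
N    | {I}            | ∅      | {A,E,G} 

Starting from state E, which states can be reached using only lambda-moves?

Start with {E}.
From E via lambda: add C, G.
From C via lambda: add L.
From L via lambda: add K.
From K via lambda: add M.
No new states can be added; the closed set is {C, E, G, K, L, M}.

{C, E, G, K, L, M}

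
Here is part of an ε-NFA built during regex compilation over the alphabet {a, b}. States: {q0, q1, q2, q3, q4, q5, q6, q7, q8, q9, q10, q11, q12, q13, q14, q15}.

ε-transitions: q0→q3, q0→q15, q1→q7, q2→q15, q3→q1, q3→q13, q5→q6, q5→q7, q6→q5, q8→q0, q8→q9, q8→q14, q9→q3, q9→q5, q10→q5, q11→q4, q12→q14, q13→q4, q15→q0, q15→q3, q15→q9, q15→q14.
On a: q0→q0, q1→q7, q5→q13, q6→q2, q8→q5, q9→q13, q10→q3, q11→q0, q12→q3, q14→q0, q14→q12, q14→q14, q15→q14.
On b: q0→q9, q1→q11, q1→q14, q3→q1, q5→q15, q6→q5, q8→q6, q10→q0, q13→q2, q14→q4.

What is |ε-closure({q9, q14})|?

9

Start with {q9, q14}.
From q9 via ε: add q3, q5.
From q3 via ε: add q1, q13.
From q5 via ε: add q6, q7.
From q13 via ε: add q4.
ε-closure = {q1, q3, q4, q5, q6, q7, q9, q13, q14}, which has 9 states.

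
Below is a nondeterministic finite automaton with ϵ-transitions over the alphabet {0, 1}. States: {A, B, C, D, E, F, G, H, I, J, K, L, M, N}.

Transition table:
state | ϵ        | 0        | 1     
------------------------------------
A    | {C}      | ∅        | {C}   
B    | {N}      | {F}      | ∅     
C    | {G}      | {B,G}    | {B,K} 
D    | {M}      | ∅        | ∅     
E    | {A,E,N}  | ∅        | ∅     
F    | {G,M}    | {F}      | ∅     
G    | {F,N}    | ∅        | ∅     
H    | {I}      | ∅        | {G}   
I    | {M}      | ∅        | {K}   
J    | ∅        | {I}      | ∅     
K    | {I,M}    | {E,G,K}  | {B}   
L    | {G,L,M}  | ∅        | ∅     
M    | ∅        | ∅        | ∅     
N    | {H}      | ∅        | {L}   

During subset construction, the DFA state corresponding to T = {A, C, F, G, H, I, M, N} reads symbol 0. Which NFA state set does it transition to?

{B, F, G, H, I, M, N}

C on 0 → {B, G}.
F on 0 → {F}.
No 0-transition from A, G, H, I, M, N.
Union after reading 0: {B, F, G}.
Now take the ϵ-closure:
From B via ϵ: add N.
From F via ϵ: add M.
From N via ϵ: add H.
From H via ϵ: add I.
No new states can be added; the closed set is {B, F, G, H, I, M, N}.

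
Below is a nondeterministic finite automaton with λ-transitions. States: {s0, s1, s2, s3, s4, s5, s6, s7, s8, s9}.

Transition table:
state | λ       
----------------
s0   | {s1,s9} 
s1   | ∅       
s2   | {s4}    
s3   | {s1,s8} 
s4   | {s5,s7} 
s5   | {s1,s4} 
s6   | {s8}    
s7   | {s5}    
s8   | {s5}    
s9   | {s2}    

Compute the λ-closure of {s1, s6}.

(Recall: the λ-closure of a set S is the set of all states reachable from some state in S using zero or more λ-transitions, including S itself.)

{s1, s4, s5, s6, s7, s8}

Start with {s1, s6}.
From s6 via λ: add s8.
From s8 via λ: add s5.
From s5 via λ: add s4.
From s4 via λ: add s7.
No new states can be added; the closed set is {s1, s4, s5, s6, s7, s8}.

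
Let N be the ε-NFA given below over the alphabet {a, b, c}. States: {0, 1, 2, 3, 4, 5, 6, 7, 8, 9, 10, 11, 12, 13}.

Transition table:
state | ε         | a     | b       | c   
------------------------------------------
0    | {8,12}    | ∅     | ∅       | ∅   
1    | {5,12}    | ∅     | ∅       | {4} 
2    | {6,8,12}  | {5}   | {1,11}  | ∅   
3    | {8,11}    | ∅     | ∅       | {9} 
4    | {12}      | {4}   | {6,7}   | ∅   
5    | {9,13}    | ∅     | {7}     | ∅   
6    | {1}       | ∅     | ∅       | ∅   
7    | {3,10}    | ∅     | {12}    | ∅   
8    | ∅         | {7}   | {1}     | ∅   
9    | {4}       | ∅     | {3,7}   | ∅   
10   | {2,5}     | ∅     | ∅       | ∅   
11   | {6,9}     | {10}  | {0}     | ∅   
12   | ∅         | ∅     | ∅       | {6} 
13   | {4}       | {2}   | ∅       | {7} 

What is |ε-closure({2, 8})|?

9

Start with {2, 8}.
From 2 via ε: add 6, 12.
From 6 via ε: add 1.
From 1 via ε: add 5.
From 5 via ε: add 9, 13.
From 9 via ε: add 4.
ε-closure = {1, 2, 4, 5, 6, 8, 9, 12, 13}, which has 9 states.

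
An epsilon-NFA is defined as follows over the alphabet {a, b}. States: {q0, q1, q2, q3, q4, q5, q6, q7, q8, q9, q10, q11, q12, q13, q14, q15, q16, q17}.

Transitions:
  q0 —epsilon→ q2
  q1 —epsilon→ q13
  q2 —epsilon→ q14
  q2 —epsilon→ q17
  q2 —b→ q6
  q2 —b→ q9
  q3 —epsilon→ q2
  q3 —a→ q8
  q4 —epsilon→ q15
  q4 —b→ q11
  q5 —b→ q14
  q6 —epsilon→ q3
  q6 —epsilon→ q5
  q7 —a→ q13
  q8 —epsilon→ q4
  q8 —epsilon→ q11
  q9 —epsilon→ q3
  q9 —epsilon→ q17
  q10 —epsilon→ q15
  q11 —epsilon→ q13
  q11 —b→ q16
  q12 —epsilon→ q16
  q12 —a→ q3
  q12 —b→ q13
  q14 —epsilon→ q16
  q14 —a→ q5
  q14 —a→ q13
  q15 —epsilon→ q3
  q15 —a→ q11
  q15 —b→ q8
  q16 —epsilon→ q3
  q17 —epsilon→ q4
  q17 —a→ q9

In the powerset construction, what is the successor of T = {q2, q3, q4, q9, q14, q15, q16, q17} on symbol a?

q3 on a → {q8}.
q14 on a → {q5, q13}.
q15 on a → {q11}.
q17 on a → {q9}.
No a-transition from q2, q4, q9, q16.
Union after reading a: {q5, q8, q9, q11, q13}.
Now take the epsilon-closure:
From q8 via epsilon: add q4.
From q9 via epsilon: add q3, q17.
From q3 via epsilon: add q2.
From q4 via epsilon: add q15.
From q2 via epsilon: add q14.
From q14 via epsilon: add q16.
No new states can be added; the closed set is {q2, q3, q4, q5, q8, q9, q11, q13, q14, q15, q16, q17}.

{q2, q3, q4, q5, q8, q9, q11, q13, q14, q15, q16, q17}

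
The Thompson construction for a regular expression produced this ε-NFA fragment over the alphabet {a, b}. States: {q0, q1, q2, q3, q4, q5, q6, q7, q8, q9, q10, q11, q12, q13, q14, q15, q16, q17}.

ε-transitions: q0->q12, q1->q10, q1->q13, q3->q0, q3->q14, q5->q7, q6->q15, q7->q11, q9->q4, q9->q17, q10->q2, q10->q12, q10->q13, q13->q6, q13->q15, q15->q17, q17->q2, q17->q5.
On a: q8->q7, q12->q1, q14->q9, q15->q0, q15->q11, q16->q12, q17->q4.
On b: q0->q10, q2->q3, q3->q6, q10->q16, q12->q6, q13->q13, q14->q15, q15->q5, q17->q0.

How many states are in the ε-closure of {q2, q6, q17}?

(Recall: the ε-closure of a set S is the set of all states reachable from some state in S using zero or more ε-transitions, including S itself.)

7

Start with {q2, q6, q17}.
From q6 via ε: add q15.
From q17 via ε: add q5.
From q5 via ε: add q7.
From q7 via ε: add q11.
ε-closure = {q2, q5, q6, q7, q11, q15, q17}, which has 7 states.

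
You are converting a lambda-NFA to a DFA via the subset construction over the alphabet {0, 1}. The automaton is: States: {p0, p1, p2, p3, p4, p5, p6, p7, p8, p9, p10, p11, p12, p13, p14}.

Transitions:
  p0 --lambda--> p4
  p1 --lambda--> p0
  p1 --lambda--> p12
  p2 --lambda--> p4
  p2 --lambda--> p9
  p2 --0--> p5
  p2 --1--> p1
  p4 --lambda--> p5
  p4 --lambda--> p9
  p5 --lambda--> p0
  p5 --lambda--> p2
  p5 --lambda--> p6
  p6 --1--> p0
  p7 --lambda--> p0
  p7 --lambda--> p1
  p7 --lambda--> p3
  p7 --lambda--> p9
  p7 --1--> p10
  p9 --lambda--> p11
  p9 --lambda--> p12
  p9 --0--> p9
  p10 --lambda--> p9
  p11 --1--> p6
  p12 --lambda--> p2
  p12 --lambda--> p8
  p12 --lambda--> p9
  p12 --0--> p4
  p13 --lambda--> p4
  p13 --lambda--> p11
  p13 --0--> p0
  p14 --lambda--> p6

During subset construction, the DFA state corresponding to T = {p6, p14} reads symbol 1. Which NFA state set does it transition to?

{p0, p2, p4, p5, p6, p8, p9, p11, p12}

p6 on 1 → {p0}.
No 1-transition from p14.
Union after reading 1: {p0}.
Now take the lambda-closure:
From p0 via lambda: add p4.
From p4 via lambda: add p5, p9.
From p5 via lambda: add p2, p6.
From p9 via lambda: add p11, p12.
From p12 via lambda: add p8.
No new states can be added; the closed set is {p0, p2, p4, p5, p6, p8, p9, p11, p12}.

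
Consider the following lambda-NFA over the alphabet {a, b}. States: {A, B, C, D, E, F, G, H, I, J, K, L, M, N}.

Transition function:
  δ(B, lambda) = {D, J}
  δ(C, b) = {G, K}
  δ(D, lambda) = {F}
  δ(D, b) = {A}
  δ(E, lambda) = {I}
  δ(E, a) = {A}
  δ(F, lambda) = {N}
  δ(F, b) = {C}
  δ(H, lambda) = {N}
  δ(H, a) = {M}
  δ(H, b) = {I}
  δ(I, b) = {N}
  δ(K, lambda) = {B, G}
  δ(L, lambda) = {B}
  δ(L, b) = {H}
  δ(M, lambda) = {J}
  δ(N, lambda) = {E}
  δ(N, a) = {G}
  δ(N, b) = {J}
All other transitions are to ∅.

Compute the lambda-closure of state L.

Start with {L}.
From L via lambda: add B.
From B via lambda: add D, J.
From D via lambda: add F.
From F via lambda: add N.
From N via lambda: add E.
From E via lambda: add I.
No new states can be added; the closed set is {B, D, E, F, I, J, L, N}.

{B, D, E, F, I, J, L, N}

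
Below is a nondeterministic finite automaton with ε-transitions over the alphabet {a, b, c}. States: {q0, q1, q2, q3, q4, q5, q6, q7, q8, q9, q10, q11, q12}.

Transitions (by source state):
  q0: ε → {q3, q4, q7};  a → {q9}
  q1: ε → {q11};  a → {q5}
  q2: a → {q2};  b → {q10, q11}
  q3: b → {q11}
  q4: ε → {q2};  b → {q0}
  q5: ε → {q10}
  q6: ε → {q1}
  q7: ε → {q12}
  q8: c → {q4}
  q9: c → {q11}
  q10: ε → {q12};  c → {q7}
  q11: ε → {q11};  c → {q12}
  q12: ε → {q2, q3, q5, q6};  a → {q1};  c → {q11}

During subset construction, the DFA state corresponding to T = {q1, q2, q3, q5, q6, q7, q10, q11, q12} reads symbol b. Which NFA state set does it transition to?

{q1, q2, q3, q5, q6, q10, q11, q12}

q2 on b → {q10, q11}.
q3 on b → {q11}.
No b-transition from q1, q5, q6, q7, q10, q11, q12.
Union after reading b: {q10, q11}.
Now take the ε-closure:
From q10 via ε: add q12.
From q12 via ε: add q2, q3, q5, q6.
From q6 via ε: add q1.
No new states can be added; the closed set is {q1, q2, q3, q5, q6, q10, q11, q12}.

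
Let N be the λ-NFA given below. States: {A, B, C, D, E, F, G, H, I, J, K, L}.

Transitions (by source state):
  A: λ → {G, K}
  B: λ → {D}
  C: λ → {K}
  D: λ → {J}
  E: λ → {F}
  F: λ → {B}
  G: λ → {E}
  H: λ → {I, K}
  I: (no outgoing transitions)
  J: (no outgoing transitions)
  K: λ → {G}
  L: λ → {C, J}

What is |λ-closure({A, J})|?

8

Start with {A, J}.
From A via λ: add G, K.
From G via λ: add E.
From E via λ: add F.
From F via λ: add B.
From B via λ: add D.
λ-closure = {A, B, D, E, F, G, J, K}, which has 8 states.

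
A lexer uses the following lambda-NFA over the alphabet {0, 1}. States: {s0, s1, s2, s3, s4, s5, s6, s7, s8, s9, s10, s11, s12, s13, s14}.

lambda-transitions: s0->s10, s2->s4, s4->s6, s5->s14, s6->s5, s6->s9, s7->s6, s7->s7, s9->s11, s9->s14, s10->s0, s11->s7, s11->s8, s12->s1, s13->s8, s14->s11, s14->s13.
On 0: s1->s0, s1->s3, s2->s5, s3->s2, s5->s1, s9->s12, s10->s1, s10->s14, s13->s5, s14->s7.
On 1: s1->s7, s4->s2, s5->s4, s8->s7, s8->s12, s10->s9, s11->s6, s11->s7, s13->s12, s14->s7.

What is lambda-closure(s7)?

{s5, s6, s7, s8, s9, s11, s13, s14}

Start with {s7}.
From s7 via lambda: add s6.
From s6 via lambda: add s5, s9.
From s5 via lambda: add s14.
From s9 via lambda: add s11.
From s11 via lambda: add s8.
From s14 via lambda: add s13.
No new states can be added; the closed set is {s5, s6, s7, s8, s9, s11, s13, s14}.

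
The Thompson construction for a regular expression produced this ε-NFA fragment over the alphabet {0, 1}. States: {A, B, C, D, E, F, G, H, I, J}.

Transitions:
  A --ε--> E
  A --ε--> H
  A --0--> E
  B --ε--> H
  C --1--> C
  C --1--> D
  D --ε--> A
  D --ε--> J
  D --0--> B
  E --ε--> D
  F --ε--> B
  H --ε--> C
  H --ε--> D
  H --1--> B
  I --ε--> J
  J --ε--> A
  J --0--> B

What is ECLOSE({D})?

{A, C, D, E, H, J}

Start with {D}.
From D via ε: add A, J.
From A via ε: add E, H.
From H via ε: add C.
No new states can be added; the closed set is {A, C, D, E, H, J}.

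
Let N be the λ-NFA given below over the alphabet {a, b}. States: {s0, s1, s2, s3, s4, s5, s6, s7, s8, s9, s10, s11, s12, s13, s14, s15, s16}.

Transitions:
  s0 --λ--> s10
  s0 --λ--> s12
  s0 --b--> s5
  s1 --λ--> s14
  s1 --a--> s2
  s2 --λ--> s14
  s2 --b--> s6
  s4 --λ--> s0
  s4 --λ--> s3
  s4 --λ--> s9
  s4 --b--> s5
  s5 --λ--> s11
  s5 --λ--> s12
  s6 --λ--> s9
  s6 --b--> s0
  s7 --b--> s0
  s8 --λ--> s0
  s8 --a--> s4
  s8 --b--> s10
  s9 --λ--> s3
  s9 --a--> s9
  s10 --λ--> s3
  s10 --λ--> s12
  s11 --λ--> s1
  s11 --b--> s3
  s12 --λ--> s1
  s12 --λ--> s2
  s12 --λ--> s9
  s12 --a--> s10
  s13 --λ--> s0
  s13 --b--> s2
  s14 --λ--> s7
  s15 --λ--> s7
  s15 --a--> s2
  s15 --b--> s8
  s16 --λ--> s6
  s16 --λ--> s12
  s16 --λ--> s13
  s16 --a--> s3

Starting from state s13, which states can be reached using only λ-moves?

Start with {s13}.
From s13 via λ: add s0.
From s0 via λ: add s10, s12.
From s10 via λ: add s3.
From s12 via λ: add s1, s2, s9.
From s1 via λ: add s14.
From s14 via λ: add s7.
No new states can be added; the closed set is {s0, s1, s2, s3, s7, s9, s10, s12, s13, s14}.

{s0, s1, s2, s3, s7, s9, s10, s12, s13, s14}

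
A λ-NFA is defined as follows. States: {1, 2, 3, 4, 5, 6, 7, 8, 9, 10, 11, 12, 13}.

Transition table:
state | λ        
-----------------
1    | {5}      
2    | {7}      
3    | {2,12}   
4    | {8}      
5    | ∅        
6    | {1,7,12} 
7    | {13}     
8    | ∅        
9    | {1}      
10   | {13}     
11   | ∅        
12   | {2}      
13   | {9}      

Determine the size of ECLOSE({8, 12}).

8

Start with {8, 12}.
From 12 via λ: add 2.
From 2 via λ: add 7.
From 7 via λ: add 13.
From 13 via λ: add 9.
From 9 via λ: add 1.
From 1 via λ: add 5.
λ-closure = {1, 2, 5, 7, 8, 9, 12, 13}, which has 8 states.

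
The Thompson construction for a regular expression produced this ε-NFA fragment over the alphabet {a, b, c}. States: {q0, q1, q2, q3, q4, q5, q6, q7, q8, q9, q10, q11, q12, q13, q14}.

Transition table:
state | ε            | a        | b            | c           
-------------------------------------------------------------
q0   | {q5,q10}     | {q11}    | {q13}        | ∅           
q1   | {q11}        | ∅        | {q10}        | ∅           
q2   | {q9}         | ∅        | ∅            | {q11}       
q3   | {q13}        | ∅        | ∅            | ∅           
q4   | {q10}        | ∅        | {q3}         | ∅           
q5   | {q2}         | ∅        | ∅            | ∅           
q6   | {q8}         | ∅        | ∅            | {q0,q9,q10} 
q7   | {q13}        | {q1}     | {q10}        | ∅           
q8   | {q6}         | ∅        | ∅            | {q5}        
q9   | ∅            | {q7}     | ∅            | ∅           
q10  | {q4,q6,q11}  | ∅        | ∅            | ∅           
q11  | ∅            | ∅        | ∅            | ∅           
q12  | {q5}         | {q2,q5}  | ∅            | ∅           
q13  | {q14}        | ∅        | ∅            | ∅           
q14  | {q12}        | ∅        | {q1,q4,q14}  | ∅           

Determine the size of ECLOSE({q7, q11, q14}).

Start with {q7, q11, q14}.
From q7 via ε: add q13.
From q14 via ε: add q12.
From q12 via ε: add q5.
From q5 via ε: add q2.
From q2 via ε: add q9.
ε-closure = {q2, q5, q7, q9, q11, q12, q13, q14}, which has 8 states.

8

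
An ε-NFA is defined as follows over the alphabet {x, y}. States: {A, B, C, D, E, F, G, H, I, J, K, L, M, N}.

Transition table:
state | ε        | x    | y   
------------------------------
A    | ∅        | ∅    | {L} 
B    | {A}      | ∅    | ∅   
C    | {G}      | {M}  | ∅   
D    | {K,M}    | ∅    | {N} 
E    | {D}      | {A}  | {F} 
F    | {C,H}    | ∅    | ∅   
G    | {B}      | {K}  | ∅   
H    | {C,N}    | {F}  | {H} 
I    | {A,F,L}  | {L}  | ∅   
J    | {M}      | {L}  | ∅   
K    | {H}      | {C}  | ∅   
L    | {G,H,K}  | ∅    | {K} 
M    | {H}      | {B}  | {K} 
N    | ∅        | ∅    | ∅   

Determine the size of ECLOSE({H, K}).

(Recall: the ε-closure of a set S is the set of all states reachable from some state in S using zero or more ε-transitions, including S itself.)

7

Start with {H, K}.
From H via ε: add C, N.
From C via ε: add G.
From G via ε: add B.
From B via ε: add A.
ε-closure = {A, B, C, G, H, K, N}, which has 7 states.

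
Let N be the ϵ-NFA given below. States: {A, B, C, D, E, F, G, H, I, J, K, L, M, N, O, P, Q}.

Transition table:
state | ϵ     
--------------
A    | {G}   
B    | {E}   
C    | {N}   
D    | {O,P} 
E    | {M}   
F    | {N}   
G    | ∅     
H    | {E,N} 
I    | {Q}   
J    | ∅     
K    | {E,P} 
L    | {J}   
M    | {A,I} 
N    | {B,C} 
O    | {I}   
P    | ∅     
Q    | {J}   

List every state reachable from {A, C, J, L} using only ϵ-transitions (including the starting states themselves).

Start with {A, C, J, L}.
From A via ϵ: add G.
From C via ϵ: add N.
From N via ϵ: add B.
From B via ϵ: add E.
From E via ϵ: add M.
From M via ϵ: add I.
From I via ϵ: add Q.
No new states can be added; the closed set is {A, B, C, E, G, I, J, L, M, N, Q}.

{A, B, C, E, G, I, J, L, M, N, Q}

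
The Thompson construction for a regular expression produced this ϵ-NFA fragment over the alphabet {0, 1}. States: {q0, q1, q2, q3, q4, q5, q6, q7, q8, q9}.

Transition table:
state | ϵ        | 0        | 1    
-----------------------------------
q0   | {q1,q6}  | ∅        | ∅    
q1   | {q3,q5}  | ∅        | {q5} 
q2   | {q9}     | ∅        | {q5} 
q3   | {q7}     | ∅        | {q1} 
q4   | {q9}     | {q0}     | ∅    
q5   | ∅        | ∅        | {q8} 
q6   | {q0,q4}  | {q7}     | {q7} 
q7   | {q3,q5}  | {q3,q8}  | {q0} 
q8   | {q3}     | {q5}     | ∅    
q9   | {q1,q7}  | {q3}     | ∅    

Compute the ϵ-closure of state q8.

{q3, q5, q7, q8}

Start with {q8}.
From q8 via ϵ: add q3.
From q3 via ϵ: add q7.
From q7 via ϵ: add q5.
No new states can be added; the closed set is {q3, q5, q7, q8}.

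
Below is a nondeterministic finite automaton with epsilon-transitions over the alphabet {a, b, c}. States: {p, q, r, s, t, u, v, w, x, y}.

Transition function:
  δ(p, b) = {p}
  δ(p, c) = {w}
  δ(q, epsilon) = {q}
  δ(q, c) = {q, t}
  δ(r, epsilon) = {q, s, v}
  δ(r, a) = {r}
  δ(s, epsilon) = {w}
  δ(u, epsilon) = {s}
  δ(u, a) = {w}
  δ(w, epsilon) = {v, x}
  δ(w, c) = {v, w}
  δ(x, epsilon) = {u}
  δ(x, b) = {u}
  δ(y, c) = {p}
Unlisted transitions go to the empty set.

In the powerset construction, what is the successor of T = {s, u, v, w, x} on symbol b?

x on b → {u}.
No b-transition from s, u, v, w.
Union after reading b: {u}.
Now take the epsilon-closure:
From u via epsilon: add s.
From s via epsilon: add w.
From w via epsilon: add v, x.
No new states can be added; the closed set is {s, u, v, w, x}.

{s, u, v, w, x}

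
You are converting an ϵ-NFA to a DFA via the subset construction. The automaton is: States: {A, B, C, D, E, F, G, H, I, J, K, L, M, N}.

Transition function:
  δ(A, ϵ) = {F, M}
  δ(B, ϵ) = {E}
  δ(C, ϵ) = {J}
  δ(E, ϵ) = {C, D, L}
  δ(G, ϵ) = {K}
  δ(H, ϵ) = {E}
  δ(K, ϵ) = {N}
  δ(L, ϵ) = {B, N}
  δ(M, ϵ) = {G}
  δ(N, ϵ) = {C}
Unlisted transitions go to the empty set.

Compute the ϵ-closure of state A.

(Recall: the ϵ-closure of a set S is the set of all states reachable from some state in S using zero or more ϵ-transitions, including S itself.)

Start with {A}.
From A via ϵ: add F, M.
From M via ϵ: add G.
From G via ϵ: add K.
From K via ϵ: add N.
From N via ϵ: add C.
From C via ϵ: add J.
No new states can be added; the closed set is {A, C, F, G, J, K, M, N}.

{A, C, F, G, J, K, M, N}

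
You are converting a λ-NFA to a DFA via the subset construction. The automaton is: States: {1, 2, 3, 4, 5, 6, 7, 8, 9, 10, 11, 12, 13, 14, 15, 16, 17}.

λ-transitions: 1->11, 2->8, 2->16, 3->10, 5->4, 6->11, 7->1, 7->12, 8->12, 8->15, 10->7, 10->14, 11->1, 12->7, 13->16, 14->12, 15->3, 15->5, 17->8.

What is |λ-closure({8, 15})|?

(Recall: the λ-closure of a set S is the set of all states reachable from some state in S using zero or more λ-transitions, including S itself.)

11

Start with {8, 15}.
From 8 via λ: add 12.
From 15 via λ: add 3, 5.
From 3 via λ: add 10.
From 5 via λ: add 4.
From 12 via λ: add 7.
From 7 via λ: add 1.
From 10 via λ: add 14.
From 1 via λ: add 11.
λ-closure = {1, 3, 4, 5, 7, 8, 10, 11, 12, 14, 15}, which has 11 states.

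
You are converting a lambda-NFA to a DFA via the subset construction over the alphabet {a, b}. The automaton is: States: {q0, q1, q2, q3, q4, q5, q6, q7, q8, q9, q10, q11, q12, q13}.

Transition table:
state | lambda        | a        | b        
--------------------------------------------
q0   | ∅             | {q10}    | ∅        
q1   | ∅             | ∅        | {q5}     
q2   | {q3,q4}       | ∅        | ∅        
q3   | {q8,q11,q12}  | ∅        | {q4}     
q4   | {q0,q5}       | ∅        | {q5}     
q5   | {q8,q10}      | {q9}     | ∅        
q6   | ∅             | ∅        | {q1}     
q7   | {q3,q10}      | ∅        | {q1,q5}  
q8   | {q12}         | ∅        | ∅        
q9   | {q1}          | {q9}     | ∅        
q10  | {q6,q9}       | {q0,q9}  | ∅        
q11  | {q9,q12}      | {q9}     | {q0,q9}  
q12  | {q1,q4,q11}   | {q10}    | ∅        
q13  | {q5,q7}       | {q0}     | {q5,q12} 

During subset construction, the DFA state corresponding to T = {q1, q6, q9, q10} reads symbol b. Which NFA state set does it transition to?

{q0, q1, q4, q5, q6, q8, q9, q10, q11, q12}

q1 on b → {q5}.
q6 on b → {q1}.
No b-transition from q9, q10.
Union after reading b: {q1, q5}.
Now take the lambda-closure:
From q5 via lambda: add q8, q10.
From q8 via lambda: add q12.
From q10 via lambda: add q6, q9.
From q12 via lambda: add q4, q11.
From q4 via lambda: add q0.
No new states can be added; the closed set is {q0, q1, q4, q5, q6, q8, q9, q10, q11, q12}.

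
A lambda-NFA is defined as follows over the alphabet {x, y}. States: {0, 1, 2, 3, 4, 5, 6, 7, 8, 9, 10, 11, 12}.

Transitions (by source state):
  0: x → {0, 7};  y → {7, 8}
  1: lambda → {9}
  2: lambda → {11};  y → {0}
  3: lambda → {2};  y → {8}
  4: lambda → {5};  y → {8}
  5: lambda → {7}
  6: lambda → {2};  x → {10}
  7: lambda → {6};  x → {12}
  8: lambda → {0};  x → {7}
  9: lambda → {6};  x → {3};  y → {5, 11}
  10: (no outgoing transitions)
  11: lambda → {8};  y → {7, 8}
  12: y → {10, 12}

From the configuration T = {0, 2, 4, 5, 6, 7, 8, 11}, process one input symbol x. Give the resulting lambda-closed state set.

0 on x → {0, 7}.
6 on x → {10}.
7 on x → {12}.
8 on x → {7}.
No x-transition from 2, 4, 5, 11.
Union after reading x: {0, 7, 10, 12}.
Now take the lambda-closure:
From 7 via lambda: add 6.
From 6 via lambda: add 2.
From 2 via lambda: add 11.
From 11 via lambda: add 8.
No new states can be added; the closed set is {0, 2, 6, 7, 8, 10, 11, 12}.

{0, 2, 6, 7, 8, 10, 11, 12}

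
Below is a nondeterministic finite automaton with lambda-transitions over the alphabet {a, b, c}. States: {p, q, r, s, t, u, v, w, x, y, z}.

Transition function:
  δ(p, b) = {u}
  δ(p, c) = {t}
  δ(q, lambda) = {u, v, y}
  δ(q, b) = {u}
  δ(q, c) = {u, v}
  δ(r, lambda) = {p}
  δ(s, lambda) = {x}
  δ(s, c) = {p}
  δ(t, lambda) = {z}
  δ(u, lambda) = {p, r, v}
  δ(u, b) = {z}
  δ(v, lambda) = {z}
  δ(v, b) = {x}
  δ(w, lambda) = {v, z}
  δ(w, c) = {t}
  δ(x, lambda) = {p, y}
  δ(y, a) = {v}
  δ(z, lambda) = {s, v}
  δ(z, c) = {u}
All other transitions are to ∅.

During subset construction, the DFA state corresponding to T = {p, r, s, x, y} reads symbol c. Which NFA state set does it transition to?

p on c → {t}.
s on c → {p}.
No c-transition from r, x, y.
Union after reading c: {p, t}.
Now take the lambda-closure:
From t via lambda: add z.
From z via lambda: add s, v.
From s via lambda: add x.
From x via lambda: add y.
No new states can be added; the closed set is {p, s, t, v, x, y, z}.

{p, s, t, v, x, y, z}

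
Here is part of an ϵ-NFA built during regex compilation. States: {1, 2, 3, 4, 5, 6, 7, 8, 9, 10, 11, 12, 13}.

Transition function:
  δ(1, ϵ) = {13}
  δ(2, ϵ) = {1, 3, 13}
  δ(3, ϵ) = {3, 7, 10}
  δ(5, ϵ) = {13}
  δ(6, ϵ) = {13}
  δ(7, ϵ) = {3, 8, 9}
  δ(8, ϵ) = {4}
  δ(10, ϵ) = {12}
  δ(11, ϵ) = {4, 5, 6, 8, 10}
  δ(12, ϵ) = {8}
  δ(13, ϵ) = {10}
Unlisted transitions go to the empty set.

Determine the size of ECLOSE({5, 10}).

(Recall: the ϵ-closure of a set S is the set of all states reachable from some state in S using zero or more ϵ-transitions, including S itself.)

6

Start with {5, 10}.
From 5 via ϵ: add 13.
From 10 via ϵ: add 12.
From 12 via ϵ: add 8.
From 8 via ϵ: add 4.
ϵ-closure = {4, 5, 8, 10, 12, 13}, which has 6 states.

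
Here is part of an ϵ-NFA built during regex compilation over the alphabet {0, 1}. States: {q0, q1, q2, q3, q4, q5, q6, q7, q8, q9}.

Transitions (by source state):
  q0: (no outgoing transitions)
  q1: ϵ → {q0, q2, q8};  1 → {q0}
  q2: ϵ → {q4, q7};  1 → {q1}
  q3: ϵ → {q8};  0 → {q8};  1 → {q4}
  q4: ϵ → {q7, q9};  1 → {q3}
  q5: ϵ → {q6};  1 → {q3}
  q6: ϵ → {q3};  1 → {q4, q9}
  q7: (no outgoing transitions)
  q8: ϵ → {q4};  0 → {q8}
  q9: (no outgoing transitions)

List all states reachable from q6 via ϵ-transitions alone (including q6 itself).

Start with {q6}.
From q6 via ϵ: add q3.
From q3 via ϵ: add q8.
From q8 via ϵ: add q4.
From q4 via ϵ: add q7, q9.
No new states can be added; the closed set is {q3, q4, q6, q7, q8, q9}.

{q3, q4, q6, q7, q8, q9}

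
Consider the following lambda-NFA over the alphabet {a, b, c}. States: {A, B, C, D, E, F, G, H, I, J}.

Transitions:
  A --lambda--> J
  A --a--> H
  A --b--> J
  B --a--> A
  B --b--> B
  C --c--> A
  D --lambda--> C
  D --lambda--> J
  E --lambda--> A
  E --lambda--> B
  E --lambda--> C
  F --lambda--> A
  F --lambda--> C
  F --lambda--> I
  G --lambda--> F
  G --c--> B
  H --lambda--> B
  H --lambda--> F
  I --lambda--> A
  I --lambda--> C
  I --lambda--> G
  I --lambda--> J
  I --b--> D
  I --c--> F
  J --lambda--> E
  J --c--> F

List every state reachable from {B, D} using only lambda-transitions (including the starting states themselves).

Start with {B, D}.
From D via lambda: add C, J.
From J via lambda: add E.
From E via lambda: add A.
No new states can be added; the closed set is {A, B, C, D, E, J}.

{A, B, C, D, E, J}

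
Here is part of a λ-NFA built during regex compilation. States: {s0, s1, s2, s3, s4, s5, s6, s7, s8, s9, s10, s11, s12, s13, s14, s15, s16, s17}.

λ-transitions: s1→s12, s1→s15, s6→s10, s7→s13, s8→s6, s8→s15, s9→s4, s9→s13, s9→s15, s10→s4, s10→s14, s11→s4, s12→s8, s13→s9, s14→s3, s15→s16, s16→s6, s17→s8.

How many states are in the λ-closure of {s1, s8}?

Start with {s1, s8}.
From s1 via λ: add s12, s15.
From s8 via λ: add s6.
From s6 via λ: add s10.
From s15 via λ: add s16.
From s10 via λ: add s4, s14.
From s14 via λ: add s3.
λ-closure = {s1, s3, s4, s6, s8, s10, s12, s14, s15, s16}, which has 10 states.

10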